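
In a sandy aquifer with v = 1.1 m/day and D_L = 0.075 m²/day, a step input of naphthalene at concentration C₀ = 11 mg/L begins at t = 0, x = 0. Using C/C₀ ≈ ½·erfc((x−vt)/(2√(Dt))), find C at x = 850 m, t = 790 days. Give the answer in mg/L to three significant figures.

10.6 mg/L

For a continuous step input, C/C₀ ≈ ½·erfc((x−vt)/(2√(Dt))).
vt = 1.1 × 790 = 869 m and 2√(Dt) = 2√(0.075 × 790) = 15.39 m.
Argument (x−vt)/(2√(Dt)) = (850 − 869)/15.39 = -1.235; ½·erfc(-1.235) = 0.9596.
C = 11 × 0.9596 = 10.6 mg/L.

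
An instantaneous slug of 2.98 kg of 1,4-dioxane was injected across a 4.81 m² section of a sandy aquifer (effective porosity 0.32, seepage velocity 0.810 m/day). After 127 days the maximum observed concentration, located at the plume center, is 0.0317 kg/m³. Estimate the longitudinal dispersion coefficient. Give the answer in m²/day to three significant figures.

At the plume center C_max = M/(n_e·A·√(4πDt)), so D = M²/(4πt·(n_e·A·C_max)²).
n_e·A·C_max = 0.32 × 4.81 × 0.0317 = 0.04879 kg/m.
D = 2.98²/(4π × 127 × 0.04879²) = 2.34 m²/day.

2.34 m²/day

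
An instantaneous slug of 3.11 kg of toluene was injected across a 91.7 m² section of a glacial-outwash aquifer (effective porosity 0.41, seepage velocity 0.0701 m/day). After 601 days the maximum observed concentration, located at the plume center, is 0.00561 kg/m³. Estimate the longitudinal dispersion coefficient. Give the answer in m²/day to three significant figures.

At the plume center C_max = M/(n_e·A·√(4πDt)), so D = M²/(4πt·(n_e·A·C_max)²).
n_e·A·C_max = 0.41 × 91.7 × 0.00561 = 0.2109 kg/m.
D = 3.11²/(4π × 601 × 0.2109²) = 0.0288 m²/day.

0.0288 m²/day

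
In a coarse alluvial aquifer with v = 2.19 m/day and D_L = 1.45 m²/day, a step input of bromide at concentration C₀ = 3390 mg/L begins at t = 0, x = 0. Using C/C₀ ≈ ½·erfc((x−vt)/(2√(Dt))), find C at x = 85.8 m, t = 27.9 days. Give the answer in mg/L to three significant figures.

For a continuous step input, C/C₀ ≈ ½·erfc((x−vt)/(2√(Dt))).
vt = 2.19 × 27.9 = 61.101 m and 2√(Dt) = 2√(1.45 × 27.9) = 12.72 m.
Argument (x−vt)/(2√(Dt)) = (85.8 − 61.101)/12.72 = 1.942; ½·erfc(1.942) = 0.003013.
C = 3390 × 0.003013 = 10.2 mg/L.

10.2 mg/L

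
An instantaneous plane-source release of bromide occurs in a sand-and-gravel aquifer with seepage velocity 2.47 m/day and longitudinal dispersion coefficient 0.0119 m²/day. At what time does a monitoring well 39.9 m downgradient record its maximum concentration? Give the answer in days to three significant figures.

16.2 days

For the 1D instantaneous-source solution, setting ∂C/∂t = 0 at fixed x gives v²t² + 2Dt − x² = 0, so t = (√(D² + v²x²) − D)/v².
√(D² + v²x²) = √(0.0119² + 2.47² × 39.9²) = 98.55; v² = 6.1009.
t = (98.55 − 0.0119)/6.1009 = 16.2 days (vs. the pure-advection estimate x/v = 16.2 d).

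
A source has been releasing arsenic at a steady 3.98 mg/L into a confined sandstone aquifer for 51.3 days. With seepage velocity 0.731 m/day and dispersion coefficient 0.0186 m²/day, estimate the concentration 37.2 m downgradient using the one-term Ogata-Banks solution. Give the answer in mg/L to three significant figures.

2.33 mg/L

For a continuous step input, C/C₀ ≈ ½·erfc((x−vt)/(2√(Dt))).
vt = 0.731 × 51.3 = 37.5003 m and 2√(Dt) = 2√(0.0186 × 51.3) = 1.954 m.
Argument (x−vt)/(2√(Dt)) = (37.2 − 37.5003)/1.954 = -0.1537; ½·erfc(-0.1537) = 0.5860.
C = 3.98 × 0.5860 = 2.33 mg/L.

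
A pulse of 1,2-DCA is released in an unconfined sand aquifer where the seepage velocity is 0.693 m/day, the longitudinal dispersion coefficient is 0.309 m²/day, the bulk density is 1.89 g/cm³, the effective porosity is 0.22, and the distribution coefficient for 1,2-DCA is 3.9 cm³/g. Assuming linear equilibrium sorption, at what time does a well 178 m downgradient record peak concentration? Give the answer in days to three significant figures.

8840 days

Retardation factor R = 1 + ρ_b·K_d/n = 1 + 1.89 × 3.9/0.22 = 34.50.
Sorption retards both mechanisms: v_R = v/R = 0.02009 m/day, D_R = D/R = 0.008957 m²/day.
Peak time from v_R²t² + 2D_R t − x² = 0: t = (√(D_R² + v_R²x²) − D_R)/v_R².
√(D_R² + v_R²x²) = √(0.008957² + 0.02009² × 178²) = 3.576; v_R² = 0.0004036.
t = (3.576 − 0.008957)/0.0004036 = 8840 days.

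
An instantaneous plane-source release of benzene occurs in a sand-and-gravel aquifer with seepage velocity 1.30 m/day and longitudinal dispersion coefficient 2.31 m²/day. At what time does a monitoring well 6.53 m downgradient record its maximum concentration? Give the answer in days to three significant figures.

For the 1D instantaneous-source solution, setting ∂C/∂t = 0 at fixed x gives v²t² + 2Dt − x² = 0, so t = (√(D² + v²x²) − D)/v².
√(D² + v²x²) = √(2.31² + 1.30² × 6.53²) = 8.798; v² = 1.69.
t = (8.798 − 2.31)/1.69 = 3.84 days (vs. the pure-advection estimate x/v = 5.02 d).

3.84 days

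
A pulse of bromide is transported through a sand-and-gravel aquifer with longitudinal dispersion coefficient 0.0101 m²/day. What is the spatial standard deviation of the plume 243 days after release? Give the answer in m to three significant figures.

2.22 m

Dispersive spreading gives a Gaussian with σ² = 2Dt; advection only shifts the center.
σ = √(2 × 0.0101 × 243) = 2.22 m.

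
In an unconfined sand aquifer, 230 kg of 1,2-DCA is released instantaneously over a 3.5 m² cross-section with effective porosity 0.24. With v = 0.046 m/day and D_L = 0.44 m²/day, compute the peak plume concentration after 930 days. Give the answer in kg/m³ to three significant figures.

The peak of an instantaneous 1D plume sits at x = vt; there the Gaussian factor is 1 and C_max = M/(n_e·A·√(4πDt)), where n_e·A is the pore area the mass is dissolved in.
√(4πDt) = √(4π × 0.44 × 930) = 71.71 m, so C_max = 230/(0.24 × 3.5 × 71.71) = 3.82 kg/m³.

3.82 kg/m³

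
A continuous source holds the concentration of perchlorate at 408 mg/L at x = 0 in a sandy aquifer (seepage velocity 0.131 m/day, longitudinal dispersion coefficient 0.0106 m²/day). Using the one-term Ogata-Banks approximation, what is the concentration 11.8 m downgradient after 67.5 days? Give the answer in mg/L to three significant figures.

For a continuous step input, C/C₀ ≈ ½·erfc((x−vt)/(2√(Dt))).
vt = 0.131 × 67.5 = 8.8425 m and 2√(Dt) = 2√(0.0106 × 67.5) = 1.692 m.
Argument (x−vt)/(2√(Dt)) = (11.8 − 8.8425)/1.692 = 1.748; ½·erfc(1.748) = 0.006717.
C = 408 × 0.006717 = 2.74 mg/L.

2.74 mg/L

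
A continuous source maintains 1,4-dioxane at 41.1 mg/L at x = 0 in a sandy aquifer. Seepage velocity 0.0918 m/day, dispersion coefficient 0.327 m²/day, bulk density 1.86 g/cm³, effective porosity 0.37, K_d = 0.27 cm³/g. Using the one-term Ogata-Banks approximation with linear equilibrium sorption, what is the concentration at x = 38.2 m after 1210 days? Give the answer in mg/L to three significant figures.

28.2 mg/L

Retardation factor R = 1 + ρ_b·K_d/n = 1 + 1.86 × 0.27/0.37 = 2.357.
Sorption retards both mechanisms: v_R = v/R = 0.03895 m/day, D_R = D/R = 0.1387 m²/day.
v_R·t = 0.03895 × 1210 = 47.1295 m; 2√(D_R t) = 25.91 m; argument = (38.2 − 47.1295)/25.91 = -0.3446.
C = C₀ × ½·erfc(-0.3446) = 41.1 × 0.6870 = 28.2 mg/L.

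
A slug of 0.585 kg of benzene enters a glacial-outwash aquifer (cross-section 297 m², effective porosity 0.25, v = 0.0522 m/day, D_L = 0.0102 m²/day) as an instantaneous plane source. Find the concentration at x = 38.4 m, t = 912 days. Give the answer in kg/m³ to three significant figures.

For an instantaneous plane source, C(x,t) = M/(n_e·A·√(4πDt)) · exp(−(x−vt)²/(4Dt)), with n_e·A the pore (flow) area.
Plume center vt = 0.0522 × 912 = 47.6064 m, so the well at 38.4 m is 9.2064 m upgradient of the peak.
√(4πDt) = 10.81 m, giving peak height M/(n_e·A·√(4πDt)) = 0.585/(0.25 × 297 × 10.81) = 0.0007288 kg/m³.
(x−vt)²/(4Dt) = (-9.2064)²/(4 × 0.0102 × 912) = 2.278; exp(−2.278) = 0.1025.
C = 0.0007288 × 0.1025 = 7.47e-05 kg/m³.

7.47e-05 kg/m³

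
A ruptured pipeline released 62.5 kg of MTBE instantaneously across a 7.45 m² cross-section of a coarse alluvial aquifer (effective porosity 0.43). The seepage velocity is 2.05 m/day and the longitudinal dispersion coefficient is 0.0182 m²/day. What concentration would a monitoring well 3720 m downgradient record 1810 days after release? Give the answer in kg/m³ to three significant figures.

For an instantaneous plane source, C(x,t) = M/(n_e·A·√(4πDt)) · exp(−(x−vt)²/(4Dt)), with n_e·A the pore (flow) area.
Plume center vt = 2.05 × 1810 = 3710.5 m, so the well at 3720 m is 9.5 m downgradient of the peak.
√(4πDt) = 20.35 m, giving peak height M/(n_e·A·√(4πDt)) = 62.5/(0.43 × 7.45 × 20.35) = 0.9587 kg/m³.
(x−vt)²/(4Dt) = (9.5)²/(4 × 0.0182 × 1810) = 0.6849; exp(−0.6849) = 0.5041.
C = 0.9587 × 0.5041 = 0.483 kg/m³.

0.483 kg/m³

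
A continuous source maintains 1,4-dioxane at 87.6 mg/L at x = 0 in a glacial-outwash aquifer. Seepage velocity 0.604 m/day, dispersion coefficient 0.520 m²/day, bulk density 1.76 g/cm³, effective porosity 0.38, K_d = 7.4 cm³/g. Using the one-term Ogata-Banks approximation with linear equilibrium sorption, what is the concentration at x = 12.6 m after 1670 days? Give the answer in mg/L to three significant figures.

Retardation factor R = 1 + ρ_b·K_d/n = 1 + 1.76 × 7.4/0.38 = 35.27.
Sorption retards both mechanisms: v_R = v/R = 0.01713 m/day, D_R = D/R = 0.01474 m²/day.
v_R·t = 0.01713 × 1670 = 28.6071 m; 2√(D_R t) = 9.923 m; argument = (12.6 − 28.6071)/9.923 = -1.613.
C = C₀ × ½·erfc(-1.613) = 87.6 × 0.9887 = 86.6 mg/L.

86.6 mg/L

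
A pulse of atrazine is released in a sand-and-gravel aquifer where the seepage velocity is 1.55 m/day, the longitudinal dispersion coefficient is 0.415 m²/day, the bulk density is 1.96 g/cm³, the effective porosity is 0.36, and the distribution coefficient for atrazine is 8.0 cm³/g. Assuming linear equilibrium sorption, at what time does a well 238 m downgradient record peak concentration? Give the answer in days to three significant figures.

Retardation factor R = 1 + ρ_b·K_d/n = 1 + 1.96 × 8.0/0.36 = 44.56.
Sorption retards both mechanisms: v_R = v/R = 0.03478 m/day, D_R = D/R = 0.009313 m²/day.
Peak time from v_R²t² + 2D_R t − x² = 0: t = (√(D_R² + v_R²x²) − D_R)/v_R².
√(D_R² + v_R²x²) = √(0.009313² + 0.03478² × 238²) = 8.278; v_R² = 0.001210.
t = (8.278 − 0.009313)/0.001210 = 6830 days.

6830 days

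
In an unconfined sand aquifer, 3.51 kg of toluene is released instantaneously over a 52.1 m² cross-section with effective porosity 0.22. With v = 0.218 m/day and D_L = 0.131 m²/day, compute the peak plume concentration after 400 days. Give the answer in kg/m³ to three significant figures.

The peak of an instantaneous 1D plume sits at x = vt; there the Gaussian factor is 1 and C_max = M/(n_e·A·√(4πDt)), where n_e·A is the pore area the mass is dissolved in.
√(4πDt) = √(4π × 0.131 × 400) = 25.66 m, so C_max = 3.51/(0.22 × 52.1 × 25.66) = 0.0119 kg/m³.

0.0119 kg/m³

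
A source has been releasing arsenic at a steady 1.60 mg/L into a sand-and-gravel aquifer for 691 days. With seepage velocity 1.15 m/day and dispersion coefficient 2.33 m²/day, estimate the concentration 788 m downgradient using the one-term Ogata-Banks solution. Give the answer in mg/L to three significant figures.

For a continuous step input, C/C₀ ≈ ½·erfc((x−vt)/(2√(Dt))).
vt = 1.15 × 691 = 794.65 m and 2√(Dt) = 2√(2.33 × 691) = 80.25 m.
Argument (x−vt)/(2√(Dt)) = (788 − 794.65)/80.25 = -0.08287; ½·erfc(-0.08287) = 0.5466.
C = 1.60 × 0.5466 = 0.875 mg/L.

0.875 mg/L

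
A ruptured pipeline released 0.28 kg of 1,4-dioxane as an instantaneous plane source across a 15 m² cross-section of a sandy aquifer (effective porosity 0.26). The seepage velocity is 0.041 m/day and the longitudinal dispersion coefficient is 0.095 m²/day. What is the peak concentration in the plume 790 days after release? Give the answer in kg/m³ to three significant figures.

0.00234 kg/m³

The peak of an instantaneous 1D plume sits at x = vt; there the Gaussian factor is 1 and C_max = M/(n_e·A·√(4πDt)), where n_e·A is the pore area the mass is dissolved in.
√(4πDt) = √(4π × 0.095 × 790) = 30.71 m, so C_max = 0.28/(0.26 × 15 × 30.71) = 0.00234 kg/m³.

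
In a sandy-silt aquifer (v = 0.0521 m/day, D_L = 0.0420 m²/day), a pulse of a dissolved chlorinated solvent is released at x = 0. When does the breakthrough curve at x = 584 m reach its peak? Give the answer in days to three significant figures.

11200 days

For the 1D instantaneous-source solution, setting ∂C/∂t = 0 at fixed x gives v²t² + 2Dt − x² = 0, so t = (√(D² + v²x²) − D)/v².
√(D² + v²x²) = √(0.0420² + 0.0521² × 584²) = 30.43; v² = 0.00271441.
t = (30.43 − 0.0420)/0.00271441 = 11200 days (vs. the pure-advection estimate x/v = 11200 d).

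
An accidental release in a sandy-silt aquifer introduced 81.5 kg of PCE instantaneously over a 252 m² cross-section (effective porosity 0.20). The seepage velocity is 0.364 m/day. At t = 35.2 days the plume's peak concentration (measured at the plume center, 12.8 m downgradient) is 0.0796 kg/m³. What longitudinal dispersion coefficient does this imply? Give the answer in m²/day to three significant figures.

0.933 m²/day

At the plume center C_max = M/(n_e·A·√(4πDt)), so D = M²/(4πt·(n_e·A·C_max)²).
n_e·A·C_max = 0.20 × 252 × 0.0796 = 4.012 kg/m.
D = 81.5²/(4π × 35.2 × 4.012²) = 0.933 m²/day.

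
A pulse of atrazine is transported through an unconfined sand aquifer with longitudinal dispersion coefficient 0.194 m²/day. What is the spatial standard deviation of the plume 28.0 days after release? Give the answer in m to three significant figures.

Dispersive spreading gives a Gaussian with σ² = 2Dt; advection only shifts the center.
σ = √(2 × 0.194 × 28.0) = 3.30 m.

3.30 m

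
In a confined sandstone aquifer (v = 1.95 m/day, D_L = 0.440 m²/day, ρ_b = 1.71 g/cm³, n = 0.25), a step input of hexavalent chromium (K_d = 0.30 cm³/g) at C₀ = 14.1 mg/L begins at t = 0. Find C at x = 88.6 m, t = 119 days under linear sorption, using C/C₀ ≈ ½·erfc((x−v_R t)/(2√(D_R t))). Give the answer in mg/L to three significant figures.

Retardation factor R = 1 + ρ_b·K_d/n = 1 + 1.71 × 0.30/0.25 = 3.052.
Sorption retards both mechanisms: v_R = v/R = 0.6389 m/day, D_R = D/R = 0.1442 m²/day.
v_R·t = 0.6389 × 119 = 76.0291 m; 2√(D_R t) = 8.285 m; argument = (88.6 − 76.0291)/8.285 = 1.517.
C = C₀ × ½·erfc(1.517) = 14.1 × 0.01596 = 0.225 mg/L.

0.225 mg/L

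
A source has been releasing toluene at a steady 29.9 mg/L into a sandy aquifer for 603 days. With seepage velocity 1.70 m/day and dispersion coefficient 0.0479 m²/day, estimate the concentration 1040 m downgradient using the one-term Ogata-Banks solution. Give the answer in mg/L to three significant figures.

0.747 mg/L

For a continuous step input, C/C₀ ≈ ½·erfc((x−vt)/(2√(Dt))).
vt = 1.70 × 603 = 1025.1 m and 2√(Dt) = 2√(0.0479 × 603) = 10.75 m.
Argument (x−vt)/(2√(Dt)) = (1040 − 1025.1)/10.75 = 1.386; ½·erfc(1.386) = 0.02499.
C = 29.9 × 0.02499 = 0.747 mg/L.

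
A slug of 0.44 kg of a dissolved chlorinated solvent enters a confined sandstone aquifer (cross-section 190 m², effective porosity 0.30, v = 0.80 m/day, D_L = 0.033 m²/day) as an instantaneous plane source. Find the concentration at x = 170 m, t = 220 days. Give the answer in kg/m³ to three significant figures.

For an instantaneous plane source, C(x,t) = M/(n_e·A·√(4πDt)) · exp(−(x−vt)²/(4Dt)), with n_e·A the pore (flow) area.
Plume center vt = 0.80 × 220 = 176 m, so the well at 170 m is 6 m upgradient of the peak.
√(4πDt) = 9.552 m, giving peak height M/(n_e·A·√(4πDt)) = 0.44/(0.30 × 190 × 9.552) = 0.0008081 kg/m³.
(x−vt)²/(4Dt) = (-6)²/(4 × 0.033 × 220) = 1.240; exp(−1.240) = 0.2894.
C = 0.0008081 × 0.2894 = 0.000234 kg/m³.

0.000234 kg/m³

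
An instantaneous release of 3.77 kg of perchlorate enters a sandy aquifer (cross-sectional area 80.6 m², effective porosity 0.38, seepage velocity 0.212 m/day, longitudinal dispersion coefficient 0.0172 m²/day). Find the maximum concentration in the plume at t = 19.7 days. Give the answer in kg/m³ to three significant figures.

The peak of an instantaneous 1D plume sits at x = vt; there the Gaussian factor is 1 and C_max = M/(n_e·A·√(4πDt)), where n_e·A is the pore area the mass is dissolved in.
√(4πDt) = √(4π × 0.0172 × 19.7) = 2.063 m, so C_max = 3.77/(0.38 × 80.6 × 2.063) = 0.0597 kg/m³.

0.0597 kg/m³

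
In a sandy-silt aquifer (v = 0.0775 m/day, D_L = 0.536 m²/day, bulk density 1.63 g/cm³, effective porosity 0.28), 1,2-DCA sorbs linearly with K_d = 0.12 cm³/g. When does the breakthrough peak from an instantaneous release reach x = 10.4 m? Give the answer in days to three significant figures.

Retardation factor R = 1 + ρ_b·K_d/n = 1 + 1.63 × 0.12/0.28 = 1.699.
Sorption retards both mechanisms: v_R = v/R = 0.04562 m/day, D_R = D/R = 0.3155 m²/day.
Peak time from v_R²t² + 2D_R t − x² = 0: t = (√(D_R² + v_R²x²) − D_R)/v_R².
√(D_R² + v_R²x²) = √(0.3155² + 0.04562² × 10.4²) = 0.5698; v_R² = 0.002081.
t = (0.5698 − 0.3155)/0.002081 = 122 days.

122 days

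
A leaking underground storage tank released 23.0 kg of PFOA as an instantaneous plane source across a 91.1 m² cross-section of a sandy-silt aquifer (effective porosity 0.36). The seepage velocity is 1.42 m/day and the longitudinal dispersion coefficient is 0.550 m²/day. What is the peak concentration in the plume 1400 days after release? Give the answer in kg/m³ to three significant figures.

0.00713 kg/m³

The peak of an instantaneous 1D plume sits at x = vt; there the Gaussian factor is 1 and C_max = M/(n_e·A·√(4πDt)), where n_e·A is the pore area the mass is dissolved in.
√(4πDt) = √(4π × 0.550 × 1400) = 98.37 m, so C_max = 23.0/(0.36 × 91.1 × 98.37) = 0.00713 kg/m³.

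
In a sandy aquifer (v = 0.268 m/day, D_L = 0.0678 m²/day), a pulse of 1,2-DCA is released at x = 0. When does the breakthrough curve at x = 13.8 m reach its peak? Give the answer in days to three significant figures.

For the 1D instantaneous-source solution, setting ∂C/∂t = 0 at fixed x gives v²t² + 2Dt − x² = 0, so t = (√(D² + v²x²) − D)/v².
√(D² + v²x²) = √(0.0678² + 0.268² × 13.8²) = 3.699; v² = 0.071824.
t = (3.699 − 0.0678)/0.071824 = 50.6 days (vs. the pure-advection estimate x/v = 51.5 d).

50.6 days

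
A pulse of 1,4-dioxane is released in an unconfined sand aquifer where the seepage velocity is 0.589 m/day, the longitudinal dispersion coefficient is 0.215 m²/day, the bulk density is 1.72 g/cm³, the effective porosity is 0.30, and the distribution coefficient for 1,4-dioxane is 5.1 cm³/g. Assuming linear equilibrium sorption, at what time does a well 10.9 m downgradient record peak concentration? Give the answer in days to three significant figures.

Retardation factor R = 1 + ρ_b·K_d/n = 1 + 1.72 × 5.1/0.30 = 30.24.
Sorption retards both mechanisms: v_R = v/R = 0.01948 m/day, D_R = D/R = 0.007110 m²/day.
Peak time from v_R²t² + 2D_R t − x² = 0: t = (√(D_R² + v_R²x²) − D_R)/v_R².
√(D_R² + v_R²x²) = √(0.007110² + 0.01948² × 10.9²) = 0.2125; v_R² = 0.0003795.
t = (0.2125 − 0.007110)/0.0003795 = 541 days.

541 days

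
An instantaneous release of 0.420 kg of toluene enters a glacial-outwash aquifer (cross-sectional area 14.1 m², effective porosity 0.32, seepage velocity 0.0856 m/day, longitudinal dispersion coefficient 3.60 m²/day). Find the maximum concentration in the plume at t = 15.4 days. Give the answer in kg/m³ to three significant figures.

The peak of an instantaneous 1D plume sits at x = vt; there the Gaussian factor is 1 and C_max = M/(n_e·A·√(4πDt)), where n_e·A is the pore area the mass is dissolved in.
√(4πDt) = √(4π × 3.60 × 15.4) = 26.39 m, so C_max = 0.420/(0.32 × 14.1 × 26.39) = 0.00353 kg/m³.

0.00353 kg/m³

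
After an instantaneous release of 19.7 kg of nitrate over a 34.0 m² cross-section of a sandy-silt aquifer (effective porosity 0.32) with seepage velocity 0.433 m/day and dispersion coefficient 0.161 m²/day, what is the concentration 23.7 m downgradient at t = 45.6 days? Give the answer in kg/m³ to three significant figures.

0.111 kg/m³

For an instantaneous plane source, C(x,t) = M/(n_e·A·√(4πDt)) · exp(−(x−vt)²/(4Dt)), with n_e·A the pore (flow) area.
Plume center vt = 0.433 × 45.6 = 19.7448 m, so the well at 23.7 m is 3.9552 m downgradient of the peak.
√(4πDt) = 9.605 m, giving peak height M/(n_e·A·√(4πDt)) = 19.7/(0.32 × 34.0 × 9.605) = 0.1885 kg/m³.
(x−vt)²/(4Dt) = (3.9552)²/(4 × 0.161 × 45.6) = 0.5327; exp(−0.5327) = 0.5870.
C = 0.1885 × 0.5870 = 0.111 kg/m³.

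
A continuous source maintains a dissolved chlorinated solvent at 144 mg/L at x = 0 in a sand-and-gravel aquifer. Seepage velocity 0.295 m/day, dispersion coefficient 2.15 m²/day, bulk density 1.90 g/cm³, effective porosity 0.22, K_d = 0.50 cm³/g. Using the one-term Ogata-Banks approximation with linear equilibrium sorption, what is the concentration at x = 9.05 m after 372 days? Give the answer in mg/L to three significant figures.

108 mg/L

Retardation factor R = 1 + ρ_b·K_d/n = 1 + 1.90 × 0.50/0.22 = 5.318.
Sorption retards both mechanisms: v_R = v/R = 0.05547 m/day, D_R = D/R = 0.4043 m²/day.
v_R·t = 0.05547 × 372 = 20.63484 m; 2√(D_R t) = 24.53 m; argument = (9.05 − 20.63484)/24.53 = -0.4723.
C = C₀ × ½·erfc(-0.4723) = 144 × 0.7479 = 108 mg/L.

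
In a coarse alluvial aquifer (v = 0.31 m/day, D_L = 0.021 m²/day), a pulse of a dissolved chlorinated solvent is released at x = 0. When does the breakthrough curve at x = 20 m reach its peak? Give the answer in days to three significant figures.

64.3 days

For the 1D instantaneous-source solution, setting ∂C/∂t = 0 at fixed x gives v²t² + 2Dt − x² = 0, so t = (√(D² + v²x²) − D)/v².
√(D² + v²x²) = √(0.021² + 0.31² × 20²) = 6.200; v² = 0.0961.
t = (6.200 − 0.021)/0.0961 = 64.3 days (vs. the pure-advection estimate x/v = 64.5 d).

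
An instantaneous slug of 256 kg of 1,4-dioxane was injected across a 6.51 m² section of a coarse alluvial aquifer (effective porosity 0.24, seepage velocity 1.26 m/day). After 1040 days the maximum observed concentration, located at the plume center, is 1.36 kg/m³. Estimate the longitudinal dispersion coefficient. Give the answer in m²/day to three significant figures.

1.11 m²/day

At the plume center C_max = M/(n_e·A·√(4πDt)), so D = M²/(4πt·(n_e·A·C_max)²).
n_e·A·C_max = 0.24 × 6.51 × 1.36 = 2.125 kg/m.
D = 256²/(4π × 1040 × 2.125²) = 1.11 m²/day.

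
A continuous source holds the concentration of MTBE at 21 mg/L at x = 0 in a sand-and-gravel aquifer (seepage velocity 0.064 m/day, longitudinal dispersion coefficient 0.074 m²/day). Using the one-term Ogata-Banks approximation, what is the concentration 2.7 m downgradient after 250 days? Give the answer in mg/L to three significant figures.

20.7 mg/L

For a continuous step input, C/C₀ ≈ ½·erfc((x−vt)/(2√(Dt))).
vt = 0.064 × 250 = 16 m and 2√(Dt) = 2√(0.074 × 250) = 8.602 m.
Argument (x−vt)/(2√(Dt)) = (2.7 − 16)/8.602 = -1.546; ½·erfc(-1.546) = 0.9856.
C = 21 × 0.9856 = 20.7 mg/L.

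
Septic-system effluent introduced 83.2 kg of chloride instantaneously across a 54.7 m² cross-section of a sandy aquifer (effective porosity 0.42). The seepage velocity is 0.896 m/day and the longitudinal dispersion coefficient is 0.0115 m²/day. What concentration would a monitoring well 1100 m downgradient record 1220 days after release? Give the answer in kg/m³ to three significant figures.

For an instantaneous plane source, C(x,t) = M/(n_e·A·√(4πDt)) · exp(−(x−vt)²/(4Dt)), with n_e·A the pore (flow) area.
Plume center vt = 0.896 × 1220 = 1093.12 m, so the well at 1100 m is 6.88 m downgradient of the peak.
√(4πDt) = 13.28 m, giving peak height M/(n_e·A·√(4πDt)) = 83.2/(0.42 × 54.7 × 13.28) = 0.2727 kg/m³.
(x−vt)²/(4Dt) = (6.88)²/(4 × 0.0115 × 1220) = 0.8434; exp(−0.8434) = 0.4302.
C = 0.2727 × 0.4302 = 0.117 kg/m³.

0.117 kg/m³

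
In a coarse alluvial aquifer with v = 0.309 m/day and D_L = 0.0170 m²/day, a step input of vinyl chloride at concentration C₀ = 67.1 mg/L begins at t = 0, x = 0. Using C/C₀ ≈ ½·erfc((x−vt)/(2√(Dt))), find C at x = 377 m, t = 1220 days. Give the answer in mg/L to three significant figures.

For a continuous step input, C/C₀ ≈ ½·erfc((x−vt)/(2√(Dt))).
vt = 0.309 × 1220 = 376.98 m and 2√(Dt) = 2√(0.0170 × 1220) = 9.108 m.
Argument (x−vt)/(2√(Dt)) = (377 − 376.98)/9.108 = 0.002196; ½·erfc(0.002196) = 0.4988.
C = 67.1 × 0.4988 = 33.5 mg/L.

33.5 mg/L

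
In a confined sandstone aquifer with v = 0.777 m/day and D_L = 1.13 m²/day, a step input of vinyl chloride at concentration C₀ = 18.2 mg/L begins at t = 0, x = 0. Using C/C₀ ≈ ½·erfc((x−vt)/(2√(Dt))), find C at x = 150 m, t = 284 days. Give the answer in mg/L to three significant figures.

18.2 mg/L

For a continuous step input, C/C₀ ≈ ½·erfc((x−vt)/(2√(Dt))).
vt = 0.777 × 284 = 220.668 m and 2√(Dt) = 2√(1.13 × 284) = 35.83 m.
Argument (x−vt)/(2√(Dt)) = (150 − 220.668)/35.83 = -1.972; ½·erfc(-1.972) = 0.9974.
C = 18.2 × 0.9974 = 18.2 mg/L.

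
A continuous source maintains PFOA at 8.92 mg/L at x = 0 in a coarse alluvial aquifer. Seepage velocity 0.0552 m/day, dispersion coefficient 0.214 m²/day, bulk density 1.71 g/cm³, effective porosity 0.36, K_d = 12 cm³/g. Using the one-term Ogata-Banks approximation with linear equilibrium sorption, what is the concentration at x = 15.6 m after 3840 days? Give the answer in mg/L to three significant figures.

Retardation factor R = 1 + ρ_b·K_d/n = 1 + 1.71 × 12/0.36 = 58.00.
Sorption retards both mechanisms: v_R = v/R = 0.0009517 m/day, D_R = D/R = 0.003690 m²/day.
v_R·t = 0.0009517 × 3840 = 3.654528 m; 2√(D_R t) = 7.529 m; argument = (15.6 − 3.654528)/7.529 = 1.587.
C = C₀ × ½·erfc(1.587) = 8.92 × 0.01240 = 0.111 mg/L.

0.111 mg/L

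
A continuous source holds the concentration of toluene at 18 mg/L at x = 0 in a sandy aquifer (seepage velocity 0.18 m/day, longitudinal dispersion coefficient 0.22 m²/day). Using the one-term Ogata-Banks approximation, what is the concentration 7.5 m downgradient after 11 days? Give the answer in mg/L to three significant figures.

For a continuous step input, C/C₀ ≈ ½·erfc((x−vt)/(2√(Dt))).
vt = 0.18 × 11 = 1.98 m and 2√(Dt) = 2√(0.22 × 11) = 3.111 m.
Argument (x−vt)/(2√(Dt)) = (7.5 − 1.98)/3.111 = 1.774; ½·erfc(1.774) = 0.006057.
C = 18 × 0.006057 = 0.109 mg/L.

0.109 mg/L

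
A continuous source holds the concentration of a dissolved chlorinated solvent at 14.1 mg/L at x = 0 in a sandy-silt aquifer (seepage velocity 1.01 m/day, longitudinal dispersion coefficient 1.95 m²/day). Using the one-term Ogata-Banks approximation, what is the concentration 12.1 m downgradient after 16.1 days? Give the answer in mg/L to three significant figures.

9.87 mg/L

For a continuous step input, C/C₀ ≈ ½·erfc((x−vt)/(2√(Dt))).
vt = 1.01 × 16.1 = 16.261 m and 2√(Dt) = 2√(1.95 × 16.1) = 11.21 m.
Argument (x−vt)/(2√(Dt)) = (12.1 − 16.261)/11.21 = -0.3712; ½·erfc(-0.3712) = 0.7002.
C = 14.1 × 0.7002 = 9.87 mg/L.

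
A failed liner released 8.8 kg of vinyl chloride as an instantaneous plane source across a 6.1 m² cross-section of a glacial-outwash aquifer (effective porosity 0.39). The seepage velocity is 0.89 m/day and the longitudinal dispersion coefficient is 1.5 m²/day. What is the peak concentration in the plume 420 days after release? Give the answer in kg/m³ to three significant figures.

0.0416 kg/m³

The peak of an instantaneous 1D plume sits at x = vt; there the Gaussian factor is 1 and C_max = M/(n_e·A·√(4πDt)), where n_e·A is the pore area the mass is dissolved in.
√(4πDt) = √(4π × 1.5 × 420) = 88.98 m, so C_max = 8.8/(0.39 × 6.1 × 88.98) = 0.0416 kg/m³.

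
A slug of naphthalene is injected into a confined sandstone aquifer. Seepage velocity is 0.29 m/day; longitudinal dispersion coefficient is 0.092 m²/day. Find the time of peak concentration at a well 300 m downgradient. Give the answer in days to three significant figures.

For the 1D instantaneous-source solution, setting ∂C/∂t = 0 at fixed x gives v²t² + 2Dt − x² = 0, so t = (√(D² + v²x²) − D)/v².
√(D² + v²x²) = √(0.092² + 0.29² × 300²) = 87.00; v² = 0.0841.
t = (87.00 − 0.092)/0.0841 = 1030 days (vs. the pure-advection estimate x/v = 1030 d).

1030 days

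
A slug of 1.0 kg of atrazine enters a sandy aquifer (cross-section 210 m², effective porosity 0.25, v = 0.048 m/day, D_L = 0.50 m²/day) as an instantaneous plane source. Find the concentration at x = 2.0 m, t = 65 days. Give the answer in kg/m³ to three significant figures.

0.000933 kg/m³

For an instantaneous plane source, C(x,t) = M/(n_e·A·√(4πDt)) · exp(−(x−vt)²/(4Dt)), with n_e·A the pore (flow) area.
Plume center vt = 0.048 × 65 = 3.12 m, so the well at 2.0 m is 1.12 m upgradient of the peak.
√(4πDt) = 20.21 m, giving peak height M/(n_e·A·√(4πDt)) = 1.0/(0.25 × 210 × 20.21) = 0.0009425 kg/m³.
(x−vt)²/(4Dt) = (-1.12)²/(4 × 0.50 × 65) = 0.009649; exp(−0.009649) = 0.9904.
C = 0.0009425 × 0.9904 = 0.000933 kg/m³.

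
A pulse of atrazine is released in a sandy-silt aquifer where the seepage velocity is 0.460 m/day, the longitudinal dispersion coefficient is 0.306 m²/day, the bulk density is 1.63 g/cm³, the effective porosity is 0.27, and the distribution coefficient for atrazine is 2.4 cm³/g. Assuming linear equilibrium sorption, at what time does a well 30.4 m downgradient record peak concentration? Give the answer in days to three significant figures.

Retardation factor R = 1 + ρ_b·K_d/n = 1 + 1.63 × 2.4/0.27 = 15.49.
Sorption retards both mechanisms: v_R = v/R = 0.02970 m/day, D_R = D/R = 0.01975 m²/day.
Peak time from v_R²t² + 2D_R t − x² = 0: t = (√(D_R² + v_R²x²) − D_R)/v_R².
√(D_R² + v_R²x²) = √(0.01975² + 0.02970² × 30.4²) = 0.9031; v_R² = 0.0008821.
t = (0.9031 − 0.01975)/0.0008821 = 1000 days.

1000 days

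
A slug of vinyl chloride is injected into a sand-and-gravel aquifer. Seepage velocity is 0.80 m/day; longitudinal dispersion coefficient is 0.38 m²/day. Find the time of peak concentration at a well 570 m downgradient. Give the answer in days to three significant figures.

For the 1D instantaneous-source solution, setting ∂C/∂t = 0 at fixed x gives v²t² + 2Dt − x² = 0, so t = (√(D² + v²x²) − D)/v².
√(D² + v²x²) = √(0.38² + 0.80² × 570²) = 456.0; v² = 0.64.
t = (456.0 − 0.38)/0.64 = 712 days (vs. the pure-advection estimate x/v = 712 d).

712 days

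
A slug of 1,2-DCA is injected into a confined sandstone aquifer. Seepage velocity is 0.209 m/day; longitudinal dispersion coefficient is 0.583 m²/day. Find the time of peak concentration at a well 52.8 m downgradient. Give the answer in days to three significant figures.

For the 1D instantaneous-source solution, setting ∂C/∂t = 0 at fixed x gives v²t² + 2Dt − x² = 0, so t = (√(D² + v²x²) − D)/v².
√(D² + v²x²) = √(0.583² + 0.209² × 52.8²) = 11.05; v² = 0.043681.
t = (11.05 − 0.583)/0.043681 = 240 days (vs. the pure-advection estimate x/v = 253 d).

240 days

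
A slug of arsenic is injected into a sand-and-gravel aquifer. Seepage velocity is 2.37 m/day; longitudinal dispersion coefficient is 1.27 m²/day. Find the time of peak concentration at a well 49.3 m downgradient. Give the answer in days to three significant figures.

20.6 days

For the 1D instantaneous-source solution, setting ∂C/∂t = 0 at fixed x gives v²t² + 2Dt − x² = 0, so t = (√(D² + v²x²) − D)/v².
√(D² + v²x²) = √(1.27² + 2.37² × 49.3²) = 116.8; v² = 5.6169.
t = (116.8 − 1.27)/5.6169 = 20.6 days (vs. the pure-advection estimate x/v = 20.8 d).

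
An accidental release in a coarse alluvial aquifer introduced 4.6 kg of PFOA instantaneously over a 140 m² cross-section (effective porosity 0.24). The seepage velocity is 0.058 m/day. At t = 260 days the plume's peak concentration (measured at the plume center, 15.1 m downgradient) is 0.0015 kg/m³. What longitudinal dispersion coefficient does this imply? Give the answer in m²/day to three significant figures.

At the plume center C_max = M/(n_e·A·√(4πDt)), so D = M²/(4πt·(n_e·A·C_max)²).
n_e·A·C_max = 0.24 × 140 × 0.0015 = 0.05040 kg/m.
D = 4.6²/(4π × 260 × 0.05040²) = 2.55 m²/day.

2.55 m²/day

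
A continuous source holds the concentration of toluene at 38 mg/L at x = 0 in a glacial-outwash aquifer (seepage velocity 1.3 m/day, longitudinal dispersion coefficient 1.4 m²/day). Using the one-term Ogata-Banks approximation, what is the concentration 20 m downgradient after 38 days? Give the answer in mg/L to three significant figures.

37.9 mg/L

For a continuous step input, C/C₀ ≈ ½·erfc((x−vt)/(2√(Dt))).
vt = 1.3 × 38 = 49.4 m and 2√(Dt) = 2√(1.4 × 38) = 14.59 m.
Argument (x−vt)/(2√(Dt)) = (20 − 49.4)/14.59 = -2.015; ½·erfc(-2.015) = 0.9978.
C = 38 × 0.9978 = 37.9 mg/L.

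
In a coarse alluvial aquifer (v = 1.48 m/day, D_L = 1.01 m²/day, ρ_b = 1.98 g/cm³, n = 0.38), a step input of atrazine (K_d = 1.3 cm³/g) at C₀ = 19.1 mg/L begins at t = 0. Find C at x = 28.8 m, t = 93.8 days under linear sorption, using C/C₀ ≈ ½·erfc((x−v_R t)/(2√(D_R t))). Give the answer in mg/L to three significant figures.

0.255 mg/L

Retardation factor R = 1 + ρ_b·K_d/n = 1 + 1.98 × 1.3/0.38 = 7.774.
Sorption retards both mechanisms: v_R = v/R = 0.1904 m/day, D_R = D/R = 0.1299 m²/day.
v_R·t = 0.1904 × 93.8 = 17.85952 m; 2√(D_R t) = 6.981 m; argument = (28.8 − 17.85952)/6.981 = 1.567.
C = C₀ × ½·erfc(1.567) = 19.1 × 0.01334 = 0.255 mg/L.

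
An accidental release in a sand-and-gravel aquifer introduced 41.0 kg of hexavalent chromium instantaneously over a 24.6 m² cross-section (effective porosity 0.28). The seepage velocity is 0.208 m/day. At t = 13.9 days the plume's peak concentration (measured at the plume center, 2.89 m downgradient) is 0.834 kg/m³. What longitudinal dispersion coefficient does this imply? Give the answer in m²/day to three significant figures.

At the plume center C_max = M/(n_e·A·√(4πDt)), so D = M²/(4πt·(n_e·A·C_max)²).
n_e·A·C_max = 0.28 × 24.6 × 0.834 = 5.745 kg/m.
D = 41.0²/(4π × 13.9 × 5.745²) = 0.292 m²/day.

0.292 m²/day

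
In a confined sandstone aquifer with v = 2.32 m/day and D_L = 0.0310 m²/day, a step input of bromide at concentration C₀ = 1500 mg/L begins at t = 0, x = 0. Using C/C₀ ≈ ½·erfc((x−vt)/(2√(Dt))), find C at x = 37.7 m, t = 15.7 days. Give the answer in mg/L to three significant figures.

147 mg/L

For a continuous step input, C/C₀ ≈ ½·erfc((x−vt)/(2√(Dt))).
vt = 2.32 × 15.7 = 36.424 m and 2√(Dt) = 2√(0.0310 × 15.7) = 1.395 m.
Argument (x−vt)/(2√(Dt)) = (37.7 − 36.424)/1.395 = 0.9147; ½·erfc(0.9147) = 0.09791.
C = 1500 × 0.09791 = 147 mg/L.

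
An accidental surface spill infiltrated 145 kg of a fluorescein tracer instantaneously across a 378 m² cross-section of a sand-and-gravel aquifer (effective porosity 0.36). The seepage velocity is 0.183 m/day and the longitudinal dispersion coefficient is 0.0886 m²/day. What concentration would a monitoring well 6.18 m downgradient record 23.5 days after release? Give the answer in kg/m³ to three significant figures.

For an instantaneous plane source, C(x,t) = M/(n_e·A·√(4πDt)) · exp(−(x−vt)²/(4Dt)), with n_e·A the pore (flow) area.
Plume center vt = 0.183 × 23.5 = 4.3005 m, so the well at 6.18 m is 1.8795 m downgradient of the peak.
√(4πDt) = 5.115 m, giving peak height M/(n_e·A·√(4πDt)) = 145/(0.36 × 378 × 5.115) = 0.2083 kg/m³.
(x−vt)²/(4Dt) = (1.8795)²/(4 × 0.0886 × 23.5) = 0.4242; exp(−0.4242) = 0.6543.
C = 0.2083 × 0.6543 = 0.136 kg/m³.

0.136 kg/m³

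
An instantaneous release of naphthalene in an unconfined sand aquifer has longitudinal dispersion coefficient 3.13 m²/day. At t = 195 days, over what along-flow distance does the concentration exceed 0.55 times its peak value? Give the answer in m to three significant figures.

The plume is Gaussian with σ = √(2Dt) = √(2 × 3.13 × 195) = 34.94 m.
C/C_peak = exp(−Δx²/(2σ²)) = 0.55 ⇒ Δx = σ·√(−2 ln 0.55) = 34.94 × 1.093 = 38.19 m.
Width = 2Δx = 76.4 m.

76.4 m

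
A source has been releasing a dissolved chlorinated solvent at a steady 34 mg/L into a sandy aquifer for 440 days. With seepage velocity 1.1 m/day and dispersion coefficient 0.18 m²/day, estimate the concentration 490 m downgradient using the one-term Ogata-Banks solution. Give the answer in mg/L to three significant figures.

10.8 mg/L

For a continuous step input, C/C₀ ≈ ½·erfc((x−vt)/(2√(Dt))).
vt = 1.1 × 440 = 484 m and 2√(Dt) = 2√(0.18 × 440) = 17.80 m.
Argument (x−vt)/(2√(Dt)) = (490 − 484)/17.80 = 0.3371; ½·erfc(0.3371) = 0.3168.
C = 34 × 0.3168 = 10.8 mg/L.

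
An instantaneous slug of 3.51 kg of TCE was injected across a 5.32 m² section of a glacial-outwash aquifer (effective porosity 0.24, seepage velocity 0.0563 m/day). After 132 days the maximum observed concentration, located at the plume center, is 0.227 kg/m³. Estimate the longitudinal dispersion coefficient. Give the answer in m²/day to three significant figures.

At the plume center C_max = M/(n_e·A·√(4πDt)), so D = M²/(4πt·(n_e·A·C_max)²).
n_e·A·C_max = 0.24 × 5.32 × 0.227 = 0.2898 kg/m.
D = 3.51²/(4π × 132 × 0.2898²) = 0.0884 m²/day.

0.0884 m²/day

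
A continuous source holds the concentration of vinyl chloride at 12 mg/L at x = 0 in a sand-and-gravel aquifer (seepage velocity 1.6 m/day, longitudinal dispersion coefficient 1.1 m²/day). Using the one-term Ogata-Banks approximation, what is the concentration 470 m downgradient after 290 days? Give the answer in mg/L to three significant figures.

For a continuous step input, C/C₀ ≈ ½·erfc((x−vt)/(2√(Dt))).
vt = 1.6 × 290 = 464 m and 2√(Dt) = 2√(1.1 × 290) = 35.72 m.
Argument (x−vt)/(2√(Dt)) = (470 − 464)/35.72 = 0.1680; ½·erfc(0.1680) = 0.4061.
C = 12 × 0.4061 = 4.87 mg/L.

4.87 mg/L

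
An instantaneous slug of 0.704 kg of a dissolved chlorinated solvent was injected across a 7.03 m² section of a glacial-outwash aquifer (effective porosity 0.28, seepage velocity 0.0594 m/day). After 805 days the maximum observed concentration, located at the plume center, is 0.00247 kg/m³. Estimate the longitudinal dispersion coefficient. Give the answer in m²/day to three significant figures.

At the plume center C_max = M/(n_e·A·√(4πDt)), so D = M²/(4πt·(n_e·A·C_max)²).
n_e·A·C_max = 0.28 × 7.03 × 0.00247 = 0.004862 kg/m.
D = 0.704²/(4π × 805 × 0.004862²) = 2.07 m²/day.

2.07 m²/day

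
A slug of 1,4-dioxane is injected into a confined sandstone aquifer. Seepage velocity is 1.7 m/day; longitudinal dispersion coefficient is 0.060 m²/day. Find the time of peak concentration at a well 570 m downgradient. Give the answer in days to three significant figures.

335 days

For the 1D instantaneous-source solution, setting ∂C/∂t = 0 at fixed x gives v²t² + 2Dt − x² = 0, so t = (√(D² + v²x²) − D)/v².
√(D² + v²x²) = √(0.060² + 1.7² × 570²) = 969.0; v² = 2.89.
t = (969.0 − 0.060)/2.89 = 335 days (vs. the pure-advection estimate x/v = 335 d).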